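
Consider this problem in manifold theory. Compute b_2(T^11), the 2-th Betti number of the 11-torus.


By the Kunneth formula, b_k(T^n) = C(n,k).
b_2(T^11) = C(11,2).
C(11,2) = 11!/(2!*9!) = 55

55


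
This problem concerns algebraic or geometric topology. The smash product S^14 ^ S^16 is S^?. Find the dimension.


S^m ^ S^n = S^{m+n}.
k = 14 + 16 = 30

30


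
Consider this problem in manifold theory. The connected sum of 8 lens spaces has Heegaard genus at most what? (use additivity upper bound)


Heegaard genus satisfies g(A#B) <= g(A) + g(B).
Each lens space has g = 1.
Upper bound: 8 * 1 = 8

8


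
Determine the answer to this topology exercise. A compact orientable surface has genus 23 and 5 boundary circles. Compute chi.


For a compact orientable surface with genus g and b boundary components: chi = 2 - 2g - b.
chi = 2 - 2*23 - 5 = 2 - 46 - 5 = -49

-49


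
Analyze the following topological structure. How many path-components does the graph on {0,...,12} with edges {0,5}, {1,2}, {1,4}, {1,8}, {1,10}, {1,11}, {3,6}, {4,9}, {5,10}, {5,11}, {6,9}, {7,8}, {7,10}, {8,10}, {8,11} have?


Run DFS/union-find over 13 vertices.
V = 13, E = 15.
Number of components = 2

2


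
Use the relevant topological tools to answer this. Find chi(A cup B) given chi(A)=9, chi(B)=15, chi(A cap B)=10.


chi(A cup B) = chi(A) + chi(B) - chi(A cap B)
= 9 + (15) - (10)
= 14

14


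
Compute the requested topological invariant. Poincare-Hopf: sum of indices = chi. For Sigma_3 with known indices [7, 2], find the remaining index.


Poincare-Hopf: sum of indices = chi(M).
chi(Sigma_3) = 2 - 2*3 = -4.
Sum of known indices = 9.
x = chi - (sum known) = -4 - (9) = -13

-13


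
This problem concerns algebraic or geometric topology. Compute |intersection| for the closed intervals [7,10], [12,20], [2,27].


Intersection = [max(a_i), min(b_i)] = [12, 10].
Since 12 > 10, the intersection is empty.
Length = 0

0


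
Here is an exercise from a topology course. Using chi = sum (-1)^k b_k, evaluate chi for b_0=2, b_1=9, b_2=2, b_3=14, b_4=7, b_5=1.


chi = sum_k (-1)^k b_k.
= (2) + (-9) + (2) + (-14) + (7) + (-1)
= -13

-13


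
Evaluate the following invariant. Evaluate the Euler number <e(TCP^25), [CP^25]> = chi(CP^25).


For any closed oriented manifold, <e(TM),[M]> = chi(M).
chi(CP^25) = 25+1 = 26

26


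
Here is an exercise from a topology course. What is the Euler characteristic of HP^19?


HP^19 has one cell in each dimension 0, 4, ..., 4*19 (19+1 cells, all even-dim).
chi = 19 + 1 = 20

20


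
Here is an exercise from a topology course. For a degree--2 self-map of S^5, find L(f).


On S^5: L(f) = tr(f_0*) + (-1)^5 tr(f_5*) = 1 + (-1)^5 * deg(f).
L(f) = 1 + (-1)^5 * -2 = 1 + 2 = 3

3


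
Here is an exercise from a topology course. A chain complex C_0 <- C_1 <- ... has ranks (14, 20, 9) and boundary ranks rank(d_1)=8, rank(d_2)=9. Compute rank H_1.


rank H_k = rank(ker d_k) - rank(im d_{k+1}).
rank(ker d_1) = rank(C_1) - rank(d_1) = 20 - 8 = 12.
rank(im d_{1+1}) = 9.
rank H_1 = 12 - 9 = 3

3


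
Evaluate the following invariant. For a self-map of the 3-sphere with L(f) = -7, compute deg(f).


L(f) = 1 + (-1)^3 deg(f) on S^3.
-7 = 1 + (-1)^3 * deg(f)
(-1)^3 * deg(f) = -8
deg(f) = 8

8


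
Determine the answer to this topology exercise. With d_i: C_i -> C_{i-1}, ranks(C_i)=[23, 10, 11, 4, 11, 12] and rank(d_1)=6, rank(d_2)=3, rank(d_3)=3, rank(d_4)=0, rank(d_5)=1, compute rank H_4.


rank H_k = rank(ker d_k) - rank(im d_{k+1}).
rank(ker d_4) = rank(C_4) - rank(d_4) = 11 - 0 = 11.
rank(im d_{4+1}) = 1.
rank H_4 = 11 - 1 = 10

10


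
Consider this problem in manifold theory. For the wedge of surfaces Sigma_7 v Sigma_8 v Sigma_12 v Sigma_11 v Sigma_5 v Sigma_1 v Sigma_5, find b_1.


For a wedge X v Y: reduced H_k(X v Y) = H_k(X) + H_k(Y).
Each Sigma_g contributes b_1 = 2g.
b_1 = 14 + 16 + 24 + 22 + 10 + 2 + 10 = 98

98


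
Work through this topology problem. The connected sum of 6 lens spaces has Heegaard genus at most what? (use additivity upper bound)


Heegaard genus satisfies g(A#B) <= g(A) + g(B).
Each lens space has g = 1.
Upper bound: 6 * 1 = 6

6


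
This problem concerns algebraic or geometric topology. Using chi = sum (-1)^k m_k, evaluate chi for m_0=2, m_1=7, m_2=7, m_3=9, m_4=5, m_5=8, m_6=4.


Morse theory: chi(M) = sum_k (-1)^k m_k where m_k = #(index-k critical points).
= (2) + (-7) + (7) + (-9) + (5) + (-8) + (4) = -6

-6


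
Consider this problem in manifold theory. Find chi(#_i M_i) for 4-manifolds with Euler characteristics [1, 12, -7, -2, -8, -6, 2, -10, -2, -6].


For n-manifolds: chi(A#B) = chi(A) + chi(B) - chi(S^4).
chi(S^4) = 1 + (-1)^4 = 2.
chi(#) = (sum chi_i) - (10-1)*chi(S^4) = -26 - 9*2 = -44

-44


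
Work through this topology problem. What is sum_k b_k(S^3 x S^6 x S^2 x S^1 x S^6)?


Total Betti number is multiplicative under products.
Each S^d (d>=1) has total Betti number 2.
There are 5 sphere factors.
Total = 2^5 = 32

32


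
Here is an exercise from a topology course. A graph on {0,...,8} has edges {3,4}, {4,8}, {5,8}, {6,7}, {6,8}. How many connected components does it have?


Run DFS/union-find over 9 vertices.
V = 9, E = 5.
Number of components = 4

4


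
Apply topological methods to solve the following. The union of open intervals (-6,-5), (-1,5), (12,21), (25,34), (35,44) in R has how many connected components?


Sort and merge overlapping open intervals.
Merged: (-6,-5), (-1,5), (12,21), (25,34), (35,44).
Number of components = 5

5


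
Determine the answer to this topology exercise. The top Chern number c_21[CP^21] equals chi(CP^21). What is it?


For any closed oriented manifold, <e(TM),[M]> = chi(M).
chi(CP^21) = 21+1 = 22

22


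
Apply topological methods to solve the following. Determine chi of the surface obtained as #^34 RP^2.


For a non-orientable closed surface with k crosscaps: chi = 2 - k.
Here k = 34.
chi = 2 - 34 = -32

-32


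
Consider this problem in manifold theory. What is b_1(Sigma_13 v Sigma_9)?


For a wedge: H_1(A v B) = H_1(A) + H_1(B).
b_1(Sigma_13) = 26, b_1(Sigma_9) = 18.
b_1 = 26 + 18 = 44

44


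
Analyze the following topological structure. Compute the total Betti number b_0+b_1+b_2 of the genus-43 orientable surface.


For Sigma_43: b_0 = 1, b_1 = 2g = 86, b_2 = 1.
Total = 1 + 86 + 1 = 88

88


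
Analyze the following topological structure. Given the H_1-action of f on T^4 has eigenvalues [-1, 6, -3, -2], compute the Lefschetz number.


For a torus self-map: L(f) = det(I - A) where A acts on H_1.
L(f) = (1--1) * (1-6) * (1--3) * (1--2) = 2 * -5 * 4 * 3 = -120

-120


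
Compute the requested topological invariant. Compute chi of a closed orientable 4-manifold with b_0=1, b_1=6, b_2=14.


By Poincare duality b_k = b_{4-k}, so full Betti numbers: b_0=1, b_1=6, b_2=14, b_3=6, b_4=1.
chi = sum (-1)^k b_k = 4

4


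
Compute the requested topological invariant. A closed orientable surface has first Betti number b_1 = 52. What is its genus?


For a closed orientable surface: b_1 = 2g.
52 = 2g
g = 52 / 2 = 26

26


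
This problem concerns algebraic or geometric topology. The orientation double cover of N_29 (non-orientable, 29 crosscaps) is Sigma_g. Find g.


chi(N_29) = 2 - 29 = -27.
Double cover: chi(Sigma_g) = 2 * chi(N_29) = 2*(-27) = -54.
2 - 2g = -54, so g = (2 - (-54))/2 = 56/2 = 28

28


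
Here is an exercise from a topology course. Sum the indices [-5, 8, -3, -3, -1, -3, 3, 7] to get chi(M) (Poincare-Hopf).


Poincare-Hopf: chi(M) = sum of indices of zeros.
chi = (-5) + (8) + (-3) + (-3) + (-1) + (-3) + (3) + (7) = 3

3


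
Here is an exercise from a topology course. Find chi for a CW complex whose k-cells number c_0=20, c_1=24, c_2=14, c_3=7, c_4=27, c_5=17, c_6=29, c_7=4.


chi = sum_k (-1)^k c_k.
= (-1)^0*20 + (-1)^1*24 + (-1)^2*14 + (-1)^3*7 + (-1)^4*27 + (-1)^5*17 + (-1)^6*29 + (-1)^7*4
= (20) + (-24) + (14) + (-7) + (27) + (-17) + (29) + (-4)
= 38

38


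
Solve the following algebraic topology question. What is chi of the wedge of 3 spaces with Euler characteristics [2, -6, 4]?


chi(A v B) = chi(A) + chi(B) - 1 (one point identified).
For 3 spaces: chi = (sum chi_i) - (3 - 1).
sum = 0; chi = 0 - 2 = -2

-2


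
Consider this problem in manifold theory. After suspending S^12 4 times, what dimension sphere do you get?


Each suspension raises dimension by 1: Sigma S^n = S^{n+1}.
Sigma^4 S^12 = S^{12+4} = S^16

16


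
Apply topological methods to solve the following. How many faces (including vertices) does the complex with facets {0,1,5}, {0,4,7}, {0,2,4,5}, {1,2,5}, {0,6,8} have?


Each maximal simplex on m vertices has 2^m - 1 nonempty faces.
Take the union (dedupe shared faces).
Total distinct faces = 31

31


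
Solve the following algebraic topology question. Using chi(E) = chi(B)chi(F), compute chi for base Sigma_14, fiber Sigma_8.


For a fiber bundle F -> E -> B (with CW structure): chi(E) = chi(B) * chi(F).
chi(Sigma_14) = -26, chi(Sigma_8) = -14.
chi(E) = (-26) * (-14) = 364

364


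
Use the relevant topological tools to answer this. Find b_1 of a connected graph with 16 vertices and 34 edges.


For a connected graph: rank(pi_1) = b_1 = E - V + 1 = 1 - chi.
chi = V - E = 16 - 34 = -18.
rank = 1 - (-18) = 34 - 16 + 1 = 19

19


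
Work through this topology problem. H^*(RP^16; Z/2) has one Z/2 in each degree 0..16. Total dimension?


H^k(RP^16; Z/2) = Z/2 for each 0 <= k <= 16.
Total dimension = 16 + 1 = 17

17


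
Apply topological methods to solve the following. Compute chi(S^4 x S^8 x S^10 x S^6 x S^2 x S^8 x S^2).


chi is multiplicative: chi(X x Y) = chi(X) chi(Y).
Each even-dim sphere has chi = 2. There are 7 factors.
chi = 2^7 = 128

128


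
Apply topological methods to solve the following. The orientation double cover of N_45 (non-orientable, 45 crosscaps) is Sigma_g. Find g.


chi(N_45) = 2 - 45 = -43.
Double cover: chi(Sigma_g) = 2 * chi(N_45) = 2*(-43) = -86.
2 - 2g = -86, so g = (2 - (-86))/2 = 88/2 = 44

44


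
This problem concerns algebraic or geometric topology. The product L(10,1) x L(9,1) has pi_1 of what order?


pi_1(X x Y) = pi_1(X) x pi_1(Y).
pi_1(L(10,1)) = Z/10, pi_1(L(9,1)) = Z/9.
|Z/10 x Z/9| = 10 * 9 = 90

90


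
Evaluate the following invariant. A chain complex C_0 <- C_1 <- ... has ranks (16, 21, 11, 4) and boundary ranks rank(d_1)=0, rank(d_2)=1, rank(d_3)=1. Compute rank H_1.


rank H_k = rank(ker d_k) - rank(im d_{k+1}).
rank(ker d_1) = rank(C_1) - rank(d_1) = 21 - 0 = 21.
rank(im d_{1+1}) = 1.
rank H_1 = 21 - 1 = 20

20


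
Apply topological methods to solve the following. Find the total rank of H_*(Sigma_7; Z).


For Sigma_7: b_0 = 1, b_1 = 2g = 14, b_2 = 1.
Total = 1 + 14 + 1 = 16

16


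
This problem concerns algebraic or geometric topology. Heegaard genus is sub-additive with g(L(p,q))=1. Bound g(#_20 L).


Heegaard genus satisfies g(A#B) <= g(A) + g(B).
Each lens space has g = 1.
Upper bound: 20 * 1 = 20

20


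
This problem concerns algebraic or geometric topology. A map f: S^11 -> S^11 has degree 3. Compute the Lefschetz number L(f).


On S^11: L(f) = tr(f_0*) + (-1)^11 tr(f_11*) = 1 + (-1)^11 * deg(f).
L(f) = 1 + (-1)^11 * 3 = 1 + -3 = -2

-2


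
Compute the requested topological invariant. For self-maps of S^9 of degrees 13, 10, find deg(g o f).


Degree is multiplicative under composition: deg(g o f) = deg(g) * deg(f).
= 10 * 13 = 130

130


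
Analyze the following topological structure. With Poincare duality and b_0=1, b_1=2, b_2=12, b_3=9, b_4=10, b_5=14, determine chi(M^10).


By Poincare duality b_k = b_{10-k}, so full Betti numbers: b_0=1, b_1=2, b_2=12, b_3=9, b_4=10, b_5=14, b_6=10, b_7=9, b_8=12, b_9=2, b_10=1.
chi = sum (-1)^k b_k = 10

10


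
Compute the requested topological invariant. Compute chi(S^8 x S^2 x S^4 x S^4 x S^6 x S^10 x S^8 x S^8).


chi is multiplicative: chi(X x Y) = chi(X) chi(Y).
Each even-dim sphere has chi = 2. There are 8 factors.
chi = 2^8 = 256

256


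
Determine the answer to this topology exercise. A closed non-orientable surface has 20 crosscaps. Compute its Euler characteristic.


For a non-orientable closed surface with k crosscaps: chi = 2 - k.
Here k = 20.
chi = 2 - 20 = -18

-18


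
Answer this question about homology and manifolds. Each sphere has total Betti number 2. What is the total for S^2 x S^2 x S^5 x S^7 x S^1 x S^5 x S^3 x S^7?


Total Betti number is multiplicative under products.
Each S^d (d>=1) has total Betti number 2.
There are 8 sphere factors.
Total = 2^8 = 256

256


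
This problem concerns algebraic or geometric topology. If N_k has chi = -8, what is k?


chi = 2 - k for closed non-orientable surfaces with k crosscaps.
-8 = 2 - k
k = 2 - (-8) = 10

10


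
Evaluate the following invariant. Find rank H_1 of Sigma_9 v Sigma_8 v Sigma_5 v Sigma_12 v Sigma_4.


For a wedge X v Y: reduced H_k(X v Y) = H_k(X) + H_k(Y).
Each Sigma_g contributes b_1 = 2g.
b_1 = 18 + 16 + 10 + 24 + 8 = 76

76


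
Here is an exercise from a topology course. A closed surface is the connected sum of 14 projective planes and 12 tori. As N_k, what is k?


Since a >= 1, the sum is non-orientable; each T^2 can be replaced by RP^2 # RP^2 (since T^2#RP^2 = 3RP^2).
Total crosscaps k = 14 + 2*12 = 38.
Check via chi: chi = 14*1 + 12*0 - (14+12-1)*2 = -36 = 2 - k = -36. Consistent.

38


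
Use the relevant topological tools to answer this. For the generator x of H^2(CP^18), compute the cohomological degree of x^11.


|x| = 2 in H^*(CP^n).
|x^11| = 11 * |x| = 11 * 2 = 22

22


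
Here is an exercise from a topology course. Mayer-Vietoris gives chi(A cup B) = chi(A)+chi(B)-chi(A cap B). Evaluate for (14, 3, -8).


chi(A cup B) = chi(A) + chi(B) - chi(A cap B)
= 14 + (3) - (-8)
= 25

25


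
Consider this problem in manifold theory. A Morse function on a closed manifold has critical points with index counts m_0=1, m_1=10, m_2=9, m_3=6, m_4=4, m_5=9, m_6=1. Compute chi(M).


Morse theory: chi(M) = sum_k (-1)^k m_k where m_k = #(index-k critical points).
= (1) + (-10) + (9) + (-6) + (4) + (-9) + (1) = -10

-10


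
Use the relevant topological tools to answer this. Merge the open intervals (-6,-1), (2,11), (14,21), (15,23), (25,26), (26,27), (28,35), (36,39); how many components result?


Sort and merge overlapping open intervals.
Merged: (-6,-1), (2,11), (14,23), (25,26), (26,27), (28,35), (36,39).
Number of components = 7

7


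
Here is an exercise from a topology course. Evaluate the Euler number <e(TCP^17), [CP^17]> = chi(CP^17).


For any closed oriented manifold, <e(TM),[M]> = chi(M).
chi(CP^17) = 17+1 = 18

18


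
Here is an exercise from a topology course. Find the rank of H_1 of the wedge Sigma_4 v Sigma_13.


For a wedge: H_1(A v B) = H_1(A) + H_1(B).
b_1(Sigma_4) = 8, b_1(Sigma_13) = 26.
b_1 = 8 + 26 = 34

34


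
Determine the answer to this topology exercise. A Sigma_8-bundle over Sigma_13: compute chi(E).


For a fiber bundle F -> E -> B (with CW structure): chi(E) = chi(B) * chi(F).
chi(Sigma_13) = -24, chi(Sigma_8) = -14.
chi(E) = (-24) * (-14) = 336

336


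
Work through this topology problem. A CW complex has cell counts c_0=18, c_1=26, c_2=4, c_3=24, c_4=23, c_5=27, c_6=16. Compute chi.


chi = sum_k (-1)^k c_k.
= (-1)^0*18 + (-1)^1*26 + (-1)^2*4 + (-1)^3*24 + (-1)^4*23 + (-1)^5*27 + (-1)^6*16
= (18) + (-26) + (4) + (-24) + (23) + (-27) + (16)
= -16

-16


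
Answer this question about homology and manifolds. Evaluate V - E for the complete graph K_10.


K_10: V = 10, E = C(10,2) = 45.
chi = V - E = 10 - 45 = -35

-35


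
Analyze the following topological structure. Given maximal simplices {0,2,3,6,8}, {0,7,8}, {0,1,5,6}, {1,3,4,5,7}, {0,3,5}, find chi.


Enumerate all faces; f-vector: f_0=9, f_1=26, f_2=26, f_3=11, f_4=2.
chi = sum (-1)^k f_k = 0

0


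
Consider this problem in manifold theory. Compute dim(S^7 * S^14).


Join of spheres: S^m * S^n = S^{m+n+1}.
dim = 7 + 14 + 1 = 22

22


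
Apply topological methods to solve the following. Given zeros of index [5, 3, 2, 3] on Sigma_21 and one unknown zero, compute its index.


Poincare-Hopf: sum of indices = chi(M).
chi(Sigma_21) = 2 - 2*21 = -40.
Sum of known indices = 13.
x = chi - (sum known) = -40 - (13) = -53

-53


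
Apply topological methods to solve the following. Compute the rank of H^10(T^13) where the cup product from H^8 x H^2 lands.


Cup product: H^p x H^q -> H^{p+q}; here p+q = 8+2 = 10.
rank H^k(T^n) = C(n,k).
C(13,10) = 286

286


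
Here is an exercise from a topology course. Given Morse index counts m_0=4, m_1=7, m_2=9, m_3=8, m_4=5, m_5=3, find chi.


Morse theory: chi(M) = sum_k (-1)^k m_k where m_k = #(index-k critical points).
= (4) + (-7) + (9) + (-8) + (5) + (-3) = 0

0


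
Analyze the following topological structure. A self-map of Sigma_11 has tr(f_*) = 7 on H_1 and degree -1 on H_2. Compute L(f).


L(f) = tr(f_0*) - tr(f_1*) + tr(f_2*).
= 1 - (7) + (-1)
= -7

-7


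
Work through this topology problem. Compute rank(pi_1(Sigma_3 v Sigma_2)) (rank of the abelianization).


For a wedge: H_1(A v B) = H_1(A) + H_1(B).
b_1(Sigma_3) = 6, b_1(Sigma_2) = 4.
b_1 = 6 + 4 = 10

10


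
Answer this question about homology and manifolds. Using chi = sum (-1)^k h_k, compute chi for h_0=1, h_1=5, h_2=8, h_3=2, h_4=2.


Handles of index k contribute (-1)^k to chi (same as CW cells).
chi = (1) + (-5) + (8) + (-2) + (2) = 4

4


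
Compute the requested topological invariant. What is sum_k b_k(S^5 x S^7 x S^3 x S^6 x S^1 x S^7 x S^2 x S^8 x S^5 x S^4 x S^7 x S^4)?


Total Betti number is multiplicative under products.
Each S^d (d>=1) has total Betti number 2.
There are 12 sphere factors.
Total = 2^12 = 4096

4096


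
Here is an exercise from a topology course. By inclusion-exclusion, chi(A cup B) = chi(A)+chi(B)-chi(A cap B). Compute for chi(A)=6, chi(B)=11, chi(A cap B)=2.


chi(A cup B) = chi(A) + chi(B) - chi(A cap B)
= 6 + (11) - (2)
= 15

15


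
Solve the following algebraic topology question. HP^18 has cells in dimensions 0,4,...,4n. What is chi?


HP^18 has one cell in each dimension 0, 4, ..., 4*18 (18+1 cells, all even-dim).
chi = 18 + 1 = 19

19


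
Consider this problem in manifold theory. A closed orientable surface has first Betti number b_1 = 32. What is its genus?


For a closed orientable surface: b_1 = 2g.
32 = 2g
g = 32 / 2 = 16

16


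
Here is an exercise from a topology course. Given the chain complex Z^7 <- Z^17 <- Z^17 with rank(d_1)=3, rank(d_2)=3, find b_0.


rank H_k = rank(ker d_k) - rank(im d_{k+1}).
rank(ker d_0) = rank(C_0) - rank(d_0) = 7 - 0 = 7.
rank(im d_{0+1}) = 3.
rank H_0 = 7 - 3 = 4

4


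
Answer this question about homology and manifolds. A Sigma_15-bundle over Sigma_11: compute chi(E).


For a fiber bundle F -> E -> B (with CW structure): chi(E) = chi(B) * chi(F).
chi(Sigma_11) = -20, chi(Sigma_15) = -28.
chi(E) = (-20) * (-28) = 560

560


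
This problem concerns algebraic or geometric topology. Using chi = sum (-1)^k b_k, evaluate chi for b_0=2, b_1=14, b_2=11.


chi = sum_k (-1)^k b_k.
= (2) + (-14) + (11)
= -1

-1


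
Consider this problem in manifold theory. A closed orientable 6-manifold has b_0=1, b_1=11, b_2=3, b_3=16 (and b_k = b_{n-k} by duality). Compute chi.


By Poincare duality b_k = b_{6-k}, so full Betti numbers: b_0=1, b_1=11, b_2=3, b_3=16, b_4=3, b_5=11, b_6=1.
chi = sum (-1)^k b_k = -30

-30


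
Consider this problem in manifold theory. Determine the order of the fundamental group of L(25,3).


pi_1(L(p,q)) = Z/pZ for any q coprime to p.
|pi_1(L(25,3))| = 25

25


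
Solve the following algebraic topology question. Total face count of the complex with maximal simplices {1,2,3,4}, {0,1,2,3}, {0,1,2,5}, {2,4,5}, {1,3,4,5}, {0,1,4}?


Each maximal simplex on m vertices has 2^m - 1 nonempty faces.
Take the union (dedupe shared faces).
Total distinct faces = 40

40


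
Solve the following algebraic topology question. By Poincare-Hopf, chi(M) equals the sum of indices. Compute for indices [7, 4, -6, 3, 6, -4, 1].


Poincare-Hopf: chi(M) = sum of indices of zeros.
chi = (7) + (4) + (-6) + (3) + (6) + (-4) + (1) = 11

11


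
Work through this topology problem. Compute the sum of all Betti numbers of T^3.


b_k(T^3) = C(3,k), so the sum over k is sum_k C(3,k) = 2^3.
Total = 2^3 = 8

8


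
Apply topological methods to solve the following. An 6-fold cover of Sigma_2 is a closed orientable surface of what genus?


For an n-sheeted cover: chi(E) = n * chi(B).
chi(Sigma_2) = 2 - 2*2 = -2.
chi(E) = 6 * (-2) = -12.
genus(E) = (2 - chi(E))/2 = (2 - (-12))/2 = 14/2 = 7

7


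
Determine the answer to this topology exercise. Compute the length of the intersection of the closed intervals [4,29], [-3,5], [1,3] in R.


Intersection = [max(a_i), min(b_i)] = [4, 3].
Since 4 > 3, the intersection is empty.
Length = 0

0


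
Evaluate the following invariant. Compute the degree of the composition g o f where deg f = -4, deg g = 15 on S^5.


Degree is multiplicative under composition: deg(g o f) = deg(g) * deg(f).
= 15 * -4 = -60

-60


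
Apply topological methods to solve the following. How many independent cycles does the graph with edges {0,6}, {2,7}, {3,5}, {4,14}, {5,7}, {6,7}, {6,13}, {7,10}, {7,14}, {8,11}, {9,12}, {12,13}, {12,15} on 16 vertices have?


b_1 = E - V + (number of components).
E = 13, V = 16, components = 3.
b_1 = 13 - 16 + 3 = 0

0


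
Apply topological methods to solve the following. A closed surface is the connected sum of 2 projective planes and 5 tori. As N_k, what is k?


Since a >= 1, the sum is non-orientable; each T^2 can be replaced by RP^2 # RP^2 (since T^2#RP^2 = 3RP^2).
Total crosscaps k = 2 + 2*5 = 12.
Check via chi: chi = 2*1 + 5*0 - (2+5-1)*2 = -10 = 2 - k = -10. Consistent.

12


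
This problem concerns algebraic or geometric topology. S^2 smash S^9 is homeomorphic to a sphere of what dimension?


S^m ^ S^n = S^{m+n}.
k = 2 + 9 = 11

11


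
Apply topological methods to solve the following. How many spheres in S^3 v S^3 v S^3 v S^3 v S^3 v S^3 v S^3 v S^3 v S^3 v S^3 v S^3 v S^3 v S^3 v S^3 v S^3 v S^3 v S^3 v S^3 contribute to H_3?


For a wedge of spheres, H_k (k>0) is free on one generator per sphere of dimension k.
Spheres of dimension 3: count = 18.
b_3 = 18

18


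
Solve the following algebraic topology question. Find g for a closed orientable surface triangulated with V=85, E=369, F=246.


chi = V - E + F = 85 - 369 + 246 = -38
For orientable closed surface: chi = 2 - 2g, so g = (2 - chi)/2.
g = (2 - (-38)) / 2 = 40 / 2 = 20

20


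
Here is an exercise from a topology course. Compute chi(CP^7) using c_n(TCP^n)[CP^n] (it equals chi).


For any closed oriented manifold, <e(TM),[M]> = chi(M).
chi(CP^7) = 7+1 = 8

8


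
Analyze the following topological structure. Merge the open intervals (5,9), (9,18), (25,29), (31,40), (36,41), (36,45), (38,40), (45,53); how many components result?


Sort and merge overlapping open intervals.
Merged: (5,9), (9,18), (25,29), (31,45), (45,53).
Number of components = 5

5


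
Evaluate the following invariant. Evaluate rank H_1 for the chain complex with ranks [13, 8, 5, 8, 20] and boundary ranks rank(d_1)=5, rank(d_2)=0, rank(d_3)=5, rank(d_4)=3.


rank H_k = rank(ker d_k) - rank(im d_{k+1}).
rank(ker d_1) = rank(C_1) - rank(d_1) = 8 - 5 = 3.
rank(im d_{1+1}) = 0.
rank H_1 = 3 - 0 = 3

3


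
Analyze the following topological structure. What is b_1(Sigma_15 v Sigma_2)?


For a wedge: H_1(A v B) = H_1(A) + H_1(B).
b_1(Sigma_15) = 30, b_1(Sigma_2) = 4.
b_1 = 30 + 4 = 34

34


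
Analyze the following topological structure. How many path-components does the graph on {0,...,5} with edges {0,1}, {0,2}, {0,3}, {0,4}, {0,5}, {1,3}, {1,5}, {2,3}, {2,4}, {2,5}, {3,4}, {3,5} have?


Run DFS/union-find over 6 vertices.
V = 6, E = 12.
Number of components = 1

1


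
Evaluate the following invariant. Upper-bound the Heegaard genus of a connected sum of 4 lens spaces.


Heegaard genus satisfies g(A#B) <= g(A) + g(B).
Each lens space has g = 1.
Upper bound: 4 * 1 = 4

4


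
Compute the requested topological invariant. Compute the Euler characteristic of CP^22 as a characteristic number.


For any closed oriented manifold, <e(TM),[M]> = chi(M).
chi(CP^22) = 22+1 = 23

23


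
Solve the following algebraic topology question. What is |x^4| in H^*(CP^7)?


|x| = 2 in H^*(CP^n).
|x^4| = 4 * |x| = 4 * 2 = 8

8


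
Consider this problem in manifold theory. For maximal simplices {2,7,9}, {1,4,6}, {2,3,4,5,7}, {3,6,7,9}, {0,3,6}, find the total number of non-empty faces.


Each maximal simplex on m vertices has 2^m - 1 nonempty faces.
Take the union (dedupe shared faces).
Total distinct faces = 54

54


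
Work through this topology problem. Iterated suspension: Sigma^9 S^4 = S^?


Each suspension raises dimension by 1: Sigma S^n = S^{n+1}.
Sigma^9 S^4 = S^{4+9} = S^13

13


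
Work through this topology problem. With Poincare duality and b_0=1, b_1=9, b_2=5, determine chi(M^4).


By Poincare duality b_k = b_{4-k}, so full Betti numbers: b_0=1, b_1=9, b_2=5, b_3=9, b_4=1.
chi = sum (-1)^k b_k = -11

-11


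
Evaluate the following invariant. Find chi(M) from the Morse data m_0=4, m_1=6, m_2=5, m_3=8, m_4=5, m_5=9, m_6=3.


Morse theory: chi(M) = sum_k (-1)^k m_k where m_k = #(index-k critical points).
= (4) + (-6) + (5) + (-8) + (5) + (-9) + (3) = -6

-6


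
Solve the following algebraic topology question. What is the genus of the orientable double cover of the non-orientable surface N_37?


chi(N_37) = 2 - 37 = -35.
Double cover: chi(Sigma_g) = 2 * chi(N_37) = 2*(-35) = -70.
2 - 2g = -70, so g = (2 - (-70))/2 = 72/2 = 36

36


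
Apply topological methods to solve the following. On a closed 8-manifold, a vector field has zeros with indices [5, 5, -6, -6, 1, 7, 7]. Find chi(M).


Poincare-Hopf: chi(M) = sum of indices of zeros.
chi = (5) + (5) + (-6) + (-6) + (1) + (7) + (7) = 13

13


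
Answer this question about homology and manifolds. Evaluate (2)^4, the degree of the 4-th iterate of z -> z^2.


deg(f) = 2. Degree is multiplicative: deg(f^4) = (deg f)^4.
deg(f^4) = (2)^4 = 16

16


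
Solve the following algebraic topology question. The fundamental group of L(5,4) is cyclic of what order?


pi_1(L(p,q)) = Z/pZ for any q coprime to p.
|pi_1(L(5,4))| = 5

5


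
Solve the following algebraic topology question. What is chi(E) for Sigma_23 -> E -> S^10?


chi(S^10) = 2 (n even), chi(Sigma_23) = 2 - 2*23 = -44.
chi(E) = 2 * (-44) = -88

-88


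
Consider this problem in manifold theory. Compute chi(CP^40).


CP^40 has one cell in each even dimension 0, 2, ..., 2*40 (40+1 cells total).
All cells are even-dimensional, so chi = number of cells.
chi = 40 + 1 = 41

41


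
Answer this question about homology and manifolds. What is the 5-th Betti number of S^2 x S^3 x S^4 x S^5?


Each S^d has Poincare polynomial 1 + t^d.
The product S^2 x S^3 x S^4 x S^5 has Poincare polynomial prod(1+t^d_i).
Expanding: b_0=1, b_2=1, b_3=1, b_4=1, b_5=2, b_6=1, b_7=2, b_8=1, b_9=2, b_10=1, b_11=1, b_12=1, b_14=1.
b_5 = 2

2


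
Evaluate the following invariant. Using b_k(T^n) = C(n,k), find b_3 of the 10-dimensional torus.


By the Kunneth formula, b_k(T^n) = C(n,k).
b_3(T^10) = C(10,3).
C(10,3) = 10!/(3!*7!) = 120

120


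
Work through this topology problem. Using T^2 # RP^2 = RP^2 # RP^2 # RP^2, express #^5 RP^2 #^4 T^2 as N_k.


Since a >= 1, the sum is non-orientable; each T^2 can be replaced by RP^2 # RP^2 (since T^2#RP^2 = 3RP^2).
Total crosscaps k = 5 + 2*4 = 13.
Check via chi: chi = 5*1 + 4*0 - (5+4-1)*2 = -11 = 2 - k = -11. Consistent.

13


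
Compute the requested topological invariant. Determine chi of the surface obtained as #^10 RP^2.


For a non-orientable closed surface with k crosscaps: chi = 2 - k.
Here k = 10.
chi = 2 - 10 = -8

-8


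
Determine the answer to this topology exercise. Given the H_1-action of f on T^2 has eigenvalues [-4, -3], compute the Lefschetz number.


For a torus self-map: L(f) = det(I - A) where A acts on H_1.
L(f) = (1--4) * (1--3) = 5 * 4 = 20

20


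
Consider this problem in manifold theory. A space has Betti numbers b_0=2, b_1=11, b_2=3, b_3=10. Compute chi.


chi = sum_k (-1)^k b_k.
= (2) + (-11) + (3) + (-10)
= -16

-16


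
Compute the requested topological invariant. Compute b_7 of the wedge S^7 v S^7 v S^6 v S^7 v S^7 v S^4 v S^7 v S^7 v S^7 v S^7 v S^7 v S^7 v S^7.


For a wedge of spheres, H_k (k>0) is free on one generator per sphere of dimension k.
Spheres of dimension 7: count = 11.
b_7 = 11

11


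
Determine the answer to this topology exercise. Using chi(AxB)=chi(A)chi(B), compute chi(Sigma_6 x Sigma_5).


chi(Sigma_6) = 2 - 2*6 = -10
chi(Sigma_5) = 2 - 2*5 = -8
chi(product) = (-10) * (-8) = 80

80


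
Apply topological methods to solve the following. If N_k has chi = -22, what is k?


chi = 2 - k for closed non-orientable surfaces with k crosscaps.
-22 = 2 - k
k = 2 - (-22) = 24

24


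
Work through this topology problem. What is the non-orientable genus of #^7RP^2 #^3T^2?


Since a >= 1, the sum is non-orientable; each T^2 can be replaced by RP^2 # RP^2 (since T^2#RP^2 = 3RP^2).
Total crosscaps k = 7 + 2*3 = 13.
Check via chi: chi = 7*1 + 3*0 - (7+3-1)*2 = -11 = 2 - k = -11. Consistent.

13


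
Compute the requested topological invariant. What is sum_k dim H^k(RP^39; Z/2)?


H^k(RP^39; Z/2) = Z/2 for each 0 <= k <= 39.
Total dimension = 39 + 1 = 40

40


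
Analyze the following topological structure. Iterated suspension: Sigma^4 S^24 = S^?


Each suspension raises dimension by 1: Sigma S^n = S^{n+1}.
Sigma^4 S^24 = S^{24+4} = S^28

28


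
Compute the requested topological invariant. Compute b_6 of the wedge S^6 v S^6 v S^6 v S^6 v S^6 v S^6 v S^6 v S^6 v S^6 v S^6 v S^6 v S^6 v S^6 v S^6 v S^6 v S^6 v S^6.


For a wedge of spheres, H_k (k>0) is free on one generator per sphere of dimension k.
Spheres of dimension 6: count = 17.
b_6 = 17

17


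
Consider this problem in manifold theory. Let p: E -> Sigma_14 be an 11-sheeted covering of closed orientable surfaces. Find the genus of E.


For an n-sheeted cover: chi(E) = n * chi(B).
chi(Sigma_14) = 2 - 2*14 = -26.
chi(E) = 11 * (-26) = -286.
genus(E) = (2 - chi(E))/2 = (2 - (-286))/2 = 288/2 = 144

144


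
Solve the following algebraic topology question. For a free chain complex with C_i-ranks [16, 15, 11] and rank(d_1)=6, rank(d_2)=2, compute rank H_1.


rank H_k = rank(ker d_k) - rank(im d_{k+1}).
rank(ker d_1) = rank(C_1) - rank(d_1) = 15 - 6 = 9.
rank(im d_{1+1}) = 2.
rank H_1 = 9 - 2 = 7

7


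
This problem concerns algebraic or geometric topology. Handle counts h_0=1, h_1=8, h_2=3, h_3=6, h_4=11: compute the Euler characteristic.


Handles of index k contribute (-1)^k to chi (same as CW cells).
chi = (1) + (-8) + (3) + (-6) + (11) = 1

1


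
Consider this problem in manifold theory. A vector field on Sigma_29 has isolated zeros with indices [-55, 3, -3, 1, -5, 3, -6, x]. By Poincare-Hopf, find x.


Poincare-Hopf: sum of indices = chi(M).
chi(Sigma_29) = 2 - 2*29 = -56.
Sum of known indices = -62.
x = chi - (sum known) = -56 - (-62) = 6

6


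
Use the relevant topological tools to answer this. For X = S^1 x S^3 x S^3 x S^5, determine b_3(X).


Each S^d has Poincare polynomial 1 + t^d.
The product S^1 x S^3 x S^3 x S^5 has Poincare polynomial prod(1+t^d_i).
Expanding: b_0=1, b_1=1, b_3=2, b_4=2, b_5=1, b_6=2, b_7=1, b_8=2, b_9=2, b_11=1, b_12=1.
b_3 = 2

2


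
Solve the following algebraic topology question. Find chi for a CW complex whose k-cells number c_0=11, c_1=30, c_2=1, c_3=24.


chi = sum_k (-1)^k c_k.
= (-1)^0*11 + (-1)^1*30 + (-1)^2*1 + (-1)^3*24
= (11) + (-30) + (1) + (-24)
= -42

-42


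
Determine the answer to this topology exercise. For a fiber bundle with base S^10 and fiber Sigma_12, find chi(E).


chi(S^10) = 2 (n even), chi(Sigma_12) = 2 - 2*12 = -22.
chi(E) = 2 * (-22) = -44

-44


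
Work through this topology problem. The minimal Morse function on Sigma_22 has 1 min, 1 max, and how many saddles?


A perfect Morse function has m_k = b_k.
For Sigma_22: b_0=1, b_1=2g=44, b_2=1.
Saddles m_1 = 2g = 44

44


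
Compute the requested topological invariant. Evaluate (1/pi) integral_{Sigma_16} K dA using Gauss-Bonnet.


Gauss-Bonnet: integral K dA = 2*pi*chi(M).
chi(Sigma_16) = 2 - 2*16 = -30.
(integral K dA)/pi = 2*chi = 2*(-30) = -60

-60


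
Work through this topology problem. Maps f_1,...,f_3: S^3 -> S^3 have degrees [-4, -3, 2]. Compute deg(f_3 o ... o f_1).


Degree is multiplicative: deg(composition) = product of degrees.
= (-4) * (-3) * (2) = 24

24


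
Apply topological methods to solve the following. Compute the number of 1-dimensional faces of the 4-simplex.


Delta^4 has 4+1 vertices. A 1-face is a choice of 1+1 vertices.
f_1 = C(4+1, 1+1) = C(5,2) = 10

10


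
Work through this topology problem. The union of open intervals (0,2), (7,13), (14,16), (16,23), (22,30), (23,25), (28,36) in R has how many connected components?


Sort and merge overlapping open intervals.
Merged: (0,2), (7,13), (14,16), (16,36).
Number of components = 4

4


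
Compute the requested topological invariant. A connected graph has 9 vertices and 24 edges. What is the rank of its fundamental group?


For a connected graph: rank(pi_1) = b_1 = E - V + 1 = 1 - chi.
chi = V - E = 9 - 24 = -15.
rank = 1 - (-15) = 24 - 9 + 1 = 16

16


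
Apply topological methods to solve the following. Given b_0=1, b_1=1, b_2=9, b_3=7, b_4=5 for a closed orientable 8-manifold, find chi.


By Poincare duality b_k = b_{8-k}, so full Betti numbers: b_0=1, b_1=1, b_2=9, b_3=7, b_4=5, b_5=7, b_6=9, b_7=1, b_8=1.
chi = sum (-1)^k b_k = 9

9


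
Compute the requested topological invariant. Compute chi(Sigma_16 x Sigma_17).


chi(Sigma_16) = 2 - 2*16 = -30
chi(Sigma_17) = 2 - 2*17 = -32
chi(product) = (-30) * (-32) = 960

960


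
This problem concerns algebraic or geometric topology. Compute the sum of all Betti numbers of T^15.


b_k(T^15) = C(15,k), so the sum over k is sum_k C(15,k) = 2^15.
Total = 2^15 = 32768

32768


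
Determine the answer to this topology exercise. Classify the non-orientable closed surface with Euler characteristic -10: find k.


chi = 2 - k for closed non-orientable surfaces with k crosscaps.
-10 = 2 - k
k = 2 - (-10) = 12

12


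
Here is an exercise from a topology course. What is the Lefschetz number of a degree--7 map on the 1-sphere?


On S^1: L(f) = tr(f_0*) + (-1)^1 tr(f_1*) = 1 + (-1)^1 * deg(f).
L(f) = 1 + (-1)^1 * -7 = 1 + 7 = 8

8


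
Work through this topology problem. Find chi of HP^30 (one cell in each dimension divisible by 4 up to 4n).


HP^30 has one cell in each dimension 0, 4, ..., 4*30 (30+1 cells, all even-dim).
chi = 30 + 1 = 31

31


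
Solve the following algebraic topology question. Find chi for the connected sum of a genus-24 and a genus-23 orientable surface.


chi(Sigma_24) = 2 - 2*24 = -46
chi(Sigma_23) = 2 - 2*23 = -44
For surfaces: chi(A#B) = chi(A) + chi(B) - 2.
chi = -46 + -44 - 2 = -92

-92


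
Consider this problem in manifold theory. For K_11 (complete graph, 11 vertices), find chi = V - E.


K_11: V = 11, E = C(11,2) = 55.
chi = V - E = 11 - 55 = -44

-44


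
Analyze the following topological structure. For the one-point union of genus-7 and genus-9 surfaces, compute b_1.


For a wedge: H_1(A v B) = H_1(A) + H_1(B).
b_1(Sigma_7) = 14, b_1(Sigma_9) = 18.
b_1 = 14 + 18 = 32

32


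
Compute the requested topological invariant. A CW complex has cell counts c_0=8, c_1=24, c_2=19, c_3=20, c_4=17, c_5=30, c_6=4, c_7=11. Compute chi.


chi = sum_k (-1)^k c_k.
= (-1)^0*8 + (-1)^1*24 + (-1)^2*19 + (-1)^3*20 + (-1)^4*17 + (-1)^5*30 + (-1)^6*4 + (-1)^7*11
= (8) + (-24) + (19) + (-20) + (17) + (-30) + (4) + (-11)
= -37

-37


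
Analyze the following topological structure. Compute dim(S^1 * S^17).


Join of spheres: S^m * S^n = S^{m+n+1}.
dim = 1 + 17 + 1 = 19

19


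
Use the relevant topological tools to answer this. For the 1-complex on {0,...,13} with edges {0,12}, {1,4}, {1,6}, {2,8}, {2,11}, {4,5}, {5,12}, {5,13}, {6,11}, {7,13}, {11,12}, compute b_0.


Run DFS/union-find over 14 vertices.
V = 14, E = 11.
Number of components = 4

4


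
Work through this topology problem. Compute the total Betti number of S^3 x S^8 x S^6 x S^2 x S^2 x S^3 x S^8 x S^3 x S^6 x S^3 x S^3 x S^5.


Total Betti number is multiplicative under products.
Each S^d (d>=1) has total Betti number 2.
There are 12 sphere factors.
Total = 2^12 = 4096

4096


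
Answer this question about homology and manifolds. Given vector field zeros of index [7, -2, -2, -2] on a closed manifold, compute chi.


Poincare-Hopf: chi(M) = sum of indices of zeros.
chi = (7) + (-2) + (-2) + (-2) = 1

1


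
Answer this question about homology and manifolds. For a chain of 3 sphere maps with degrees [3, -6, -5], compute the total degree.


Degree is multiplicative: deg(composition) = product of degrees.
= (3) * (-6) * (-5) = 90

90


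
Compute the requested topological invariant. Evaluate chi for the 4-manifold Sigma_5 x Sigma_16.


chi(Sigma_5) = 2 - 2*5 = -8
chi(Sigma_16) = 2 - 2*16 = -30
chi(product) = (-8) * (-30) = 240

240


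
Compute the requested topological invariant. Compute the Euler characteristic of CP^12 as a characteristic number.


For any closed oriented manifold, <e(TM),[M]> = chi(M).
chi(CP^12) = 12+1 = 13

13


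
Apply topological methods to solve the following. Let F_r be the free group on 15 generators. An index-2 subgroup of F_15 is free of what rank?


Nielsen-Schreier: an index-n subgroup of F_r is free of rank 1 + n(r-1).
Equivalently: chi(cover) = n*chi(base); chi(vee_r S^1) = 1 - 15 = -14.
chi(E) = 2*(-14) = -28; rank = 1 - chi(E) = 1 - (-28) = 29.
rank = 1 + 2*(15-1) = 1 + 28 = 29

29


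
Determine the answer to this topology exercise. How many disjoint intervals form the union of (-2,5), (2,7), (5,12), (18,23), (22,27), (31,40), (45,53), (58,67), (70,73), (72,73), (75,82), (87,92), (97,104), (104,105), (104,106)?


Sort and merge overlapping open intervals.
Merged: (-2,12), (18,27), (31,40), (45,53), (58,67), (70,73), (75,82), (87,92), (97,104), (104,106).
Number of components = 10

10


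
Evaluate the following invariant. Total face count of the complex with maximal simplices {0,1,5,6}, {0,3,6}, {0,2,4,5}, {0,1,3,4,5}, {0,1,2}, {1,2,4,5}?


Each maximal simplex on m vertices has 2^m - 1 nonempty faces.
Take the union (dedupe shared faces).
Total distinct faces = 54

54


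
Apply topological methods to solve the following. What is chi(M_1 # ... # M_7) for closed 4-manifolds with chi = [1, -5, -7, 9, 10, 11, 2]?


For n-manifolds: chi(A#B) = chi(A) + chi(B) - chi(S^4).
chi(S^4) = 1 + (-1)^4 = 2.
chi(#) = (sum chi_i) - (7-1)*chi(S^4) = 21 - 6*2 = 9

9


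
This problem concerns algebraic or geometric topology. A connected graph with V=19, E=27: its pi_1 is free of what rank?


For a connected graph: rank(pi_1) = b_1 = E - V + 1 = 1 - chi.
chi = V - E = 19 - 27 = -8.
rank = 1 - (-8) = 27 - 19 + 1 = 9

9


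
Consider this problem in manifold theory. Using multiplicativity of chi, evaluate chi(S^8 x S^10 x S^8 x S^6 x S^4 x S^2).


chi is multiplicative: chi(X x Y) = chi(X) chi(Y).
Each even-dim sphere has chi = 2. There are 6 factors.
chi = 2^6 = 64

64


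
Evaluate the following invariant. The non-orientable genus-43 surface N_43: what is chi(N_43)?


For a non-orientable closed surface with k crosscaps: chi = 2 - k.
Here k = 43.
chi = 2 - 43 = -41

-41
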